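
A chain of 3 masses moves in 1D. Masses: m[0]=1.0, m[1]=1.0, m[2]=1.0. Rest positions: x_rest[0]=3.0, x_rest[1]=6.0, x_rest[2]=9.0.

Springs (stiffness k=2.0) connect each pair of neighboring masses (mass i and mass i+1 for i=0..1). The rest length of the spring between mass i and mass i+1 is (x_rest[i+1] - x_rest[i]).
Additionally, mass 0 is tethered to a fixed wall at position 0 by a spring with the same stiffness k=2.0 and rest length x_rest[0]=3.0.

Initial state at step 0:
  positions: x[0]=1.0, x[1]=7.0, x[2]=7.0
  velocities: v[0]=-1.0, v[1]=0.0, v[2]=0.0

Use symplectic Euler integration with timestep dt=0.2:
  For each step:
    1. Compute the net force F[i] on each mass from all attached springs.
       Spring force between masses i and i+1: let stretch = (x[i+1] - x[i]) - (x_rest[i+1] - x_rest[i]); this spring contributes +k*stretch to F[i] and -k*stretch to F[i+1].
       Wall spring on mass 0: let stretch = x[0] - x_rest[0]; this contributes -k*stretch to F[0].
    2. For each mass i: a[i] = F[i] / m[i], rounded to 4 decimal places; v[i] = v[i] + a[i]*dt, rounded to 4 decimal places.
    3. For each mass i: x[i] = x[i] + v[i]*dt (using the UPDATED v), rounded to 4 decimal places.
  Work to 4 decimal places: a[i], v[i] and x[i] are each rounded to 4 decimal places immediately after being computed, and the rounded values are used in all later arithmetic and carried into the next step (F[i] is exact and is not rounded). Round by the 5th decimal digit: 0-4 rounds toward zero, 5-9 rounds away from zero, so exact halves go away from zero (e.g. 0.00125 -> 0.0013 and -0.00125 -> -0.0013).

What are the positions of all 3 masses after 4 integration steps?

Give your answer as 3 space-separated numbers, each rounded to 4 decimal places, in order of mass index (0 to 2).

Step 0: x=[1.0000 7.0000 7.0000] v=[-1.0000 0.0000 0.0000]
Step 1: x=[1.2000 6.5200 7.2400] v=[1.0000 -2.4000 1.2000]
Step 2: x=[1.7296 5.6720 7.6624] v=[2.6480 -4.2400 2.1120]
Step 3: x=[2.4362 4.6678 8.1656] v=[3.5331 -5.0208 2.5158]
Step 4: x=[3.1265 3.7649 8.6289] v=[3.4513 -4.5143 2.3167]

Answer: 3.1265 3.7649 8.6289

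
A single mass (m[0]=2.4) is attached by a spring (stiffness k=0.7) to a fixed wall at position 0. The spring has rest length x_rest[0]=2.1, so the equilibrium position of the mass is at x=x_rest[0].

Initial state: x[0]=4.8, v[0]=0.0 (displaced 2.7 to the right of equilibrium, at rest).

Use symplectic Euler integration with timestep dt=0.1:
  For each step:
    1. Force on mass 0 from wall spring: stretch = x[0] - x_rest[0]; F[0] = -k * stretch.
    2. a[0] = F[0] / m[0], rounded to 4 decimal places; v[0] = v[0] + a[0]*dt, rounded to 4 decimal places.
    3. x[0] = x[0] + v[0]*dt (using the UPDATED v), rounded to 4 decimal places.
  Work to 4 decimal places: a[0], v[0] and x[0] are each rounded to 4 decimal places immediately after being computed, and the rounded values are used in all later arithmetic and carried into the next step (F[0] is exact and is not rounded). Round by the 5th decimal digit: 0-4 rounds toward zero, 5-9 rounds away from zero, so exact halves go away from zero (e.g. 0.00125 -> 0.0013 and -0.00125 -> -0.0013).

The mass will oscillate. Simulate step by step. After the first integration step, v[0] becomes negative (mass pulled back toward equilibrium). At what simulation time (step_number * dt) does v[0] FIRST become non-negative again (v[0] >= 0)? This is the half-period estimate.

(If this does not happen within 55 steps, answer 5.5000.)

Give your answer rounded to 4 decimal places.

Answer: 5.5000

Derivation:
Step 0: x=[4.8000] v=[0.0000]
Step 1: x=[4.7921] v=[-0.0788]
Step 2: x=[4.7764] v=[-0.1573]
Step 3: x=[4.7529] v=[-0.2354]
Step 4: x=[4.7216] v=[-0.3128]
Step 5: x=[4.6827] v=[-0.3893]
Step 6: x=[4.6362] v=[-0.4646]
Step 7: x=[4.5823] v=[-0.5386]
Step 8: x=[4.5212] v=[-0.6110]
Step 9: x=[4.4530] v=[-0.6816]
Step 10: x=[4.3780] v=[-0.7502]
Step 11: x=[4.2963] v=[-0.8166]
Step 12: x=[4.2082] v=[-0.8807]
Step 13: x=[4.1140] v=[-0.9422]
Step 14: x=[4.0139] v=[-1.0009]
Step 15: x=[3.9082] v=[-1.0567]
Step 16: x=[3.7973] v=[-1.1094]
Step 17: x=[3.6814] v=[-1.1589]
Step 18: x=[3.5609] v=[-1.2050]
Step 19: x=[3.4361] v=[-1.2476]
Step 20: x=[3.3074] v=[-1.2866]
Step 21: x=[3.1752] v=[-1.3218]
Step 22: x=[3.0399] v=[-1.3532]
Step 23: x=[2.9018] v=[-1.3806]
Step 24: x=[2.7614] v=[-1.4040]
Step 25: x=[2.6191] v=[-1.4233]
Step 26: x=[2.4753] v=[-1.4384]
Step 27: x=[2.3304] v=[-1.4494]
Step 28: x=[2.1848] v=[-1.4561]
Step 29: x=[2.0389] v=[-1.4586]
Step 30: x=[1.8932] v=[-1.4568]
Step 31: x=[1.7481] v=[-1.4508]
Step 32: x=[1.6041] v=[-1.4405]
Step 33: x=[1.4615] v=[-1.4260]
Step 34: x=[1.3208] v=[-1.4074]
Step 35: x=[1.1823] v=[-1.3847]
Step 36: x=[1.0465] v=[-1.3579]
Step 37: x=[0.9138] v=[-1.3272]
Step 38: x=[0.7845] v=[-1.2926]
Step 39: x=[0.6591] v=[-1.2542]
Step 40: x=[0.5379] v=[-1.2122]
Step 41: x=[0.4212] v=[-1.1666]
Step 42: x=[0.3094] v=[-1.1176]
Step 43: x=[0.2029] v=[-1.0654]
Step 44: x=[0.1019] v=[-1.0101]
Step 45: x=[0.0067] v=[-0.9518]
Step 46: x=[-0.0824] v=[-0.8908]
Step 47: x=[-0.1651] v=[-0.8272]
Step 48: x=[-0.2412] v=[-0.7611]
Step 49: x=[-0.3105] v=[-0.6928]
Step 50: x=[-0.3728] v=[-0.6225]
Step 51: x=[-0.4278] v=[-0.5504]
Step 52: x=[-0.4755] v=[-0.4767]
Step 53: x=[-0.5157] v=[-0.4016]
Step 54: x=[-0.5482] v=[-0.3253]
Step 55: x=[-0.5730] v=[-0.2481]
v[0] did not become non-negative within 55 steps; using fallback time=5.5000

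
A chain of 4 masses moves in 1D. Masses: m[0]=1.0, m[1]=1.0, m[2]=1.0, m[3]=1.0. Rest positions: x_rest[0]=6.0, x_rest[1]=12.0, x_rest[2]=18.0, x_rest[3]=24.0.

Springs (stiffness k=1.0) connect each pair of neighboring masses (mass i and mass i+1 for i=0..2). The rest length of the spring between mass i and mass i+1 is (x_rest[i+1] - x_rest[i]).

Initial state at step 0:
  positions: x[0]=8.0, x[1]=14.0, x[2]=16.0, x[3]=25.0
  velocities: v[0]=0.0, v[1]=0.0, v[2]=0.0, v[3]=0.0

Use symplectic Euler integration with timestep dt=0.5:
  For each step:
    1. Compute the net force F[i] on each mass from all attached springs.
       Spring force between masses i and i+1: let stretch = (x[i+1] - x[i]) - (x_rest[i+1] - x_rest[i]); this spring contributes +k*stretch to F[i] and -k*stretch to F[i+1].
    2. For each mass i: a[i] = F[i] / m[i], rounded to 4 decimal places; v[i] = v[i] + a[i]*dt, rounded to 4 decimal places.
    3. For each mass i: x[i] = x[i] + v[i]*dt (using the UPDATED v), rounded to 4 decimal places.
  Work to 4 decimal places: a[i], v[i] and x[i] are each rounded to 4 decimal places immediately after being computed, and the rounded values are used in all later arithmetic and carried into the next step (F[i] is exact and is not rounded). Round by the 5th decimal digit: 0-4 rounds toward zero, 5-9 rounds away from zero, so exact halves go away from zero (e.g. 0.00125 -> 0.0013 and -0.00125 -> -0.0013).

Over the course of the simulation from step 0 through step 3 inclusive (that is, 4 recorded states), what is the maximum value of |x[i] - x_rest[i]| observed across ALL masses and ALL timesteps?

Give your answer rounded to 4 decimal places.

Answer: 2.9844

Derivation:
Step 0: x=[8.0000 14.0000 16.0000 25.0000] v=[0.0000 0.0000 0.0000 0.0000]
Step 1: x=[8.0000 13.0000 17.7500 24.2500] v=[0.0000 -2.0000 3.5000 -1.5000]
Step 2: x=[7.7500 11.9375 19.9375 23.3750] v=[-0.5000 -2.1250 4.3750 -1.7500]
Step 3: x=[7.0469 11.8281 20.9844 23.1406] v=[-1.4063 -0.2188 2.0938 -0.4688]
Max displacement = 2.9844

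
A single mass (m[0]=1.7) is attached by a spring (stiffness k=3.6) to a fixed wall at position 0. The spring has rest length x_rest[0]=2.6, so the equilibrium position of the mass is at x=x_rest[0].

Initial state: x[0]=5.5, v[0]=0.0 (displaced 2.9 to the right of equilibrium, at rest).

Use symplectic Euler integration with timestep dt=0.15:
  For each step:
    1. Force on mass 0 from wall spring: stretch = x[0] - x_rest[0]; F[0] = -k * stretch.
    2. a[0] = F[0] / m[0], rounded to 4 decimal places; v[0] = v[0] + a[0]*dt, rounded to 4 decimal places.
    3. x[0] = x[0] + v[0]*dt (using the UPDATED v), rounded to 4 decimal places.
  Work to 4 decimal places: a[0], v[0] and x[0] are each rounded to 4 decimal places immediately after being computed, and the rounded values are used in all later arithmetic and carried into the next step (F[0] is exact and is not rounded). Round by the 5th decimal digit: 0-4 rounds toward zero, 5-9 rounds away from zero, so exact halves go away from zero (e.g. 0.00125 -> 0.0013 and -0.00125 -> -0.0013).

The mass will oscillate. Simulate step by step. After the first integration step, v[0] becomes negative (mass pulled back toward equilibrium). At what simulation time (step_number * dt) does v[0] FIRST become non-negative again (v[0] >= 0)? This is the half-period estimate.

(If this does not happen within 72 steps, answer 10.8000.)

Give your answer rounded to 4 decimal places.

Step 0: x=[5.5000] v=[0.0000]
Step 1: x=[5.3618] v=[-0.9212]
Step 2: x=[5.0920] v=[-1.7985]
Step 3: x=[4.7035] v=[-2.5901]
Step 4: x=[4.2148] v=[-3.2583]
Step 5: x=[3.6491] v=[-3.7712]
Step 6: x=[3.0334] v=[-4.1044]
Step 7: x=[2.3971] v=[-4.2421]
Step 8: x=[1.7705] v=[-4.1776]
Step 9: x=[1.1834] v=[-3.9141]
Step 10: x=[0.6638] v=[-3.4641]
Step 11: x=[0.2364] v=[-2.8491]
Step 12: x=[-0.0783] v=[-2.0983]
Step 13: x=[-0.2654] v=[-1.2475]
Step 14: x=[-0.3160] v=[-0.3373]
Step 15: x=[-0.2277] v=[0.5890]
First v>=0 after going negative at step 15, time=2.2500

Answer: 2.2500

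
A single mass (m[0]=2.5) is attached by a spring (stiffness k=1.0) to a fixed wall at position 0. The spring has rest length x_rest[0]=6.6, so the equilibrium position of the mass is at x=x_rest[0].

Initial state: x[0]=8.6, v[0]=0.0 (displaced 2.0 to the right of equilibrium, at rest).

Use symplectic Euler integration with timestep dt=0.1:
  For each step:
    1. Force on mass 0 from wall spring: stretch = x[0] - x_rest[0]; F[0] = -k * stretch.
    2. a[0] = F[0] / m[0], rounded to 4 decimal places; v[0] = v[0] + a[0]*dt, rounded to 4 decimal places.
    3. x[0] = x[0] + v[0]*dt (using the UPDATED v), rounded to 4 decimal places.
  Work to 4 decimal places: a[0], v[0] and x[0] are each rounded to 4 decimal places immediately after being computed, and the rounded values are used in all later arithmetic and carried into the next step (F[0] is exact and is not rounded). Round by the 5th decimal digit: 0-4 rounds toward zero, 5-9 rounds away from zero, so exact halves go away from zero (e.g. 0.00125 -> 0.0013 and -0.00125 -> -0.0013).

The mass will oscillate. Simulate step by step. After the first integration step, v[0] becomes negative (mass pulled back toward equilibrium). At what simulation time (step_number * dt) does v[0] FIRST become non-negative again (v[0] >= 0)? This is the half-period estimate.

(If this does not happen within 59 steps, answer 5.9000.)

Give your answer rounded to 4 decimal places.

Answer: 5.0000

Derivation:
Step 0: x=[8.6000] v=[0.0000]
Step 1: x=[8.5920] v=[-0.0800]
Step 2: x=[8.5760] v=[-0.1597]
Step 3: x=[8.5521] v=[-0.2387]
Step 4: x=[8.5204] v=[-0.3168]
Step 5: x=[8.4810] v=[-0.3936]
Step 6: x=[8.4341] v=[-0.4688]
Step 7: x=[8.3799] v=[-0.5422]
Step 8: x=[8.3186] v=[-0.6134]
Step 9: x=[8.2504] v=[-0.6821]
Step 10: x=[8.1756] v=[-0.7481]
Step 11: x=[8.0945] v=[-0.8111]
Step 12: x=[8.0074] v=[-0.8709]
Step 13: x=[7.9147] v=[-0.9272]
Step 14: x=[7.8167] v=[-0.9798]
Step 15: x=[7.7139] v=[-1.0285]
Step 16: x=[7.6066] v=[-1.0731]
Step 17: x=[7.4953] v=[-1.1134]
Step 18: x=[7.3804] v=[-1.1492]
Step 19: x=[7.2624] v=[-1.1804]
Step 20: x=[7.1417] v=[-1.2069]
Step 21: x=[7.0188] v=[-1.2286]
Step 22: x=[6.8943] v=[-1.2454]
Step 23: x=[6.7686] v=[-1.2572]
Step 24: x=[6.6422] v=[-1.2639]
Step 25: x=[6.5156] v=[-1.2656]
Step 26: x=[6.3894] v=[-1.2622]
Step 27: x=[6.2640] v=[-1.2538]
Step 28: x=[6.1400] v=[-1.2404]
Step 29: x=[6.0178] v=[-1.2220]
Step 30: x=[5.8979] v=[-1.1987]
Step 31: x=[5.7808] v=[-1.1706]
Step 32: x=[5.6670] v=[-1.1378]
Step 33: x=[5.5570] v=[-1.1005]
Step 34: x=[5.4511] v=[-1.0588]
Step 35: x=[5.3498] v=[-1.0128]
Step 36: x=[5.2535] v=[-0.9628]
Step 37: x=[5.1626] v=[-0.9089]
Step 38: x=[5.0775] v=[-0.8514]
Step 39: x=[4.9985] v=[-0.7905]
Step 40: x=[4.9259] v=[-0.7264]
Step 41: x=[4.8600] v=[-0.6594]
Step 42: x=[4.8010] v=[-0.5898]
Step 43: x=[4.7492] v=[-0.5178]
Step 44: x=[4.7048] v=[-0.4438]
Step 45: x=[4.6680] v=[-0.3680]
Step 46: x=[4.6389] v=[-0.2907]
Step 47: x=[4.6177] v=[-0.2123]
Step 48: x=[4.6044] v=[-0.1330]
Step 49: x=[4.5991] v=[-0.0532]
Step 50: x=[4.6018] v=[0.0268]
First v>=0 after going negative at step 50, time=5.0000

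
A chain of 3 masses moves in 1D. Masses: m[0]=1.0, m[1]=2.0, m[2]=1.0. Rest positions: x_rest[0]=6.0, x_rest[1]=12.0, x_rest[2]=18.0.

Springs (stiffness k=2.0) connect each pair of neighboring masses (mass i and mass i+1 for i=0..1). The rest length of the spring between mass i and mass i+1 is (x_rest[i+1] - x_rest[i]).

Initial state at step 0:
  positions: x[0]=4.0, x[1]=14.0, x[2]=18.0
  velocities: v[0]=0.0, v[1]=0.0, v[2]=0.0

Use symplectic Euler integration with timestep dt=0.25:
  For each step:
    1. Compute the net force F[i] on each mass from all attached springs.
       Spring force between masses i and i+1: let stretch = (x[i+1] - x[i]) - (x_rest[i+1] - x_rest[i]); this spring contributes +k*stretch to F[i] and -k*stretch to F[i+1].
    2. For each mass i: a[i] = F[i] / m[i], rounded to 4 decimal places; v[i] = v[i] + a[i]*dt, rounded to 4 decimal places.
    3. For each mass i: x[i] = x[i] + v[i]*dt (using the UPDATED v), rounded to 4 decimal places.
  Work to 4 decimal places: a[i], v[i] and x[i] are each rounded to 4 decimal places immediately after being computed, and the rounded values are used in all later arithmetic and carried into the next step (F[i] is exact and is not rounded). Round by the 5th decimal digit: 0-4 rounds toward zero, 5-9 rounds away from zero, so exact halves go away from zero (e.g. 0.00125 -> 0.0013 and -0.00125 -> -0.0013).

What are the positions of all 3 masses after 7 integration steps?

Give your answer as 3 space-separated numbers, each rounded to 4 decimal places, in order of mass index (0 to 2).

Step 0: x=[4.0000 14.0000 18.0000] v=[0.0000 0.0000 0.0000]
Step 1: x=[4.5000 13.6250 18.2500] v=[2.0000 -1.5000 1.0000]
Step 2: x=[5.3906 12.9688 18.6719] v=[3.5625 -2.6250 1.6875]
Step 3: x=[6.4785 12.1954 19.1309] v=[4.3516 -3.0938 1.8360]
Step 4: x=[7.5310 11.4981 19.4730] v=[4.2101 -2.7892 1.3683]
Step 5: x=[8.3294 11.0513 19.5682] v=[3.1937 -1.7873 0.3809]
Step 6: x=[8.7181 10.9667 19.3488] v=[1.5547 -0.3386 -0.8776]
Step 7: x=[8.6379 11.2654 18.8316] v=[-0.3210 1.1948 -2.0687]

Answer: 8.6379 11.2654 18.8316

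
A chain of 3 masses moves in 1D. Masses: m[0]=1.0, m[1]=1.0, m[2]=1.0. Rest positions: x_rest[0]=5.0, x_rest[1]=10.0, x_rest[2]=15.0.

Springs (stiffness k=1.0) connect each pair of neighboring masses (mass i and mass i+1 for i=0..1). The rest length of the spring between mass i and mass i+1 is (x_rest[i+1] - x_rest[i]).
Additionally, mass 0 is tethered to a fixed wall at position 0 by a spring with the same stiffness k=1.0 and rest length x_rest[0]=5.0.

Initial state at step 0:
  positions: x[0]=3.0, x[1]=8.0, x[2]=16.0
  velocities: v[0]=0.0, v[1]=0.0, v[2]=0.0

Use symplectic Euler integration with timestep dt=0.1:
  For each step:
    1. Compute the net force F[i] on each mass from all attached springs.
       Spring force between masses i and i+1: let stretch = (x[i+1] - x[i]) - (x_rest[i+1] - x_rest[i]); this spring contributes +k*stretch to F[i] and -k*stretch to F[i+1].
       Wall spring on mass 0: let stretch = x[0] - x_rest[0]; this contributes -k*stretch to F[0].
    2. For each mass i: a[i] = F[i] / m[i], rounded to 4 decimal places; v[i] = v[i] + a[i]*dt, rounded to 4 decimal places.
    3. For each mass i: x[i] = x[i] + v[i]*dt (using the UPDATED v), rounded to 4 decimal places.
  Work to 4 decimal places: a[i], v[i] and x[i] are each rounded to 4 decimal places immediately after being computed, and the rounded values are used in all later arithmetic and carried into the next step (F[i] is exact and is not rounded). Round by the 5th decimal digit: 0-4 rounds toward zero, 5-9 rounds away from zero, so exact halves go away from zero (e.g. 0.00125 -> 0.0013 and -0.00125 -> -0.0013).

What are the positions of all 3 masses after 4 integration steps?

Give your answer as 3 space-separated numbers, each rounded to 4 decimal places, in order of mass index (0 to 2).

Step 0: x=[3.0000 8.0000 16.0000] v=[0.0000 0.0000 0.0000]
Step 1: x=[3.0200 8.0300 15.9700] v=[0.2000 0.3000 -0.3000]
Step 2: x=[3.0599 8.0893 15.9106] v=[0.3990 0.5930 -0.5940]
Step 3: x=[3.1195 8.1765 15.8230] v=[0.5960 0.8722 -0.8761]
Step 4: x=[3.1985 8.2896 15.7089] v=[0.7898 1.1312 -1.1408]

Answer: 3.1985 8.2896 15.7089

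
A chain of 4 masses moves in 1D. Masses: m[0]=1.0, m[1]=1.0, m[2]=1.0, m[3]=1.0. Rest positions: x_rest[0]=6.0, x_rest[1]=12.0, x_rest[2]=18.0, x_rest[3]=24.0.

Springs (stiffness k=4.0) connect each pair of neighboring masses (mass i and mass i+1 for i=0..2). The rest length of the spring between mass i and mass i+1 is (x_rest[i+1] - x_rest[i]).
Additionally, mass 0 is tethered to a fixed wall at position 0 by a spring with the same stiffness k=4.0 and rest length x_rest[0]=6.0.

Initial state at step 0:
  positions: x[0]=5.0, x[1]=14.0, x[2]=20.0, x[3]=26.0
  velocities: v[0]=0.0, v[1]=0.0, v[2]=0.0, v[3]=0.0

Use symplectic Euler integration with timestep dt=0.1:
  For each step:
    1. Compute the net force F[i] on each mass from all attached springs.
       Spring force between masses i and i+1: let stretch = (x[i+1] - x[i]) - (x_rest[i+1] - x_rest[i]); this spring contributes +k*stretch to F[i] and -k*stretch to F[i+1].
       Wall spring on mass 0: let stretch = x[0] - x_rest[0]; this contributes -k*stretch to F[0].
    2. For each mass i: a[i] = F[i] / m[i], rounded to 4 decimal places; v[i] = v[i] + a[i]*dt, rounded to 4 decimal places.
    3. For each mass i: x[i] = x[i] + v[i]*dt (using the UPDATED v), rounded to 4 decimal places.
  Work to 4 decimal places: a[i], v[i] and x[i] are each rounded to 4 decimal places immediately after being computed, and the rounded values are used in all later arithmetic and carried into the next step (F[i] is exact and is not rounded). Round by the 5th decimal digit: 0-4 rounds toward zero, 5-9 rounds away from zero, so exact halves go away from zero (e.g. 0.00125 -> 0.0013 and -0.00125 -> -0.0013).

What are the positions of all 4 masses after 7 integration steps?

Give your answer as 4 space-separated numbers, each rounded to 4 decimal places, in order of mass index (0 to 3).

Answer: 7.6531 12.2453 19.5829 25.9672

Derivation:
Step 0: x=[5.0000 14.0000 20.0000 26.0000] v=[0.0000 0.0000 0.0000 0.0000]
Step 1: x=[5.1600 13.8800 20.0000 26.0000] v=[1.6000 -1.2000 0.0000 0.0000]
Step 2: x=[5.4624 13.6560 19.9952 26.0000] v=[3.0240 -2.2400 -0.0480 0.0000]
Step 3: x=[5.8741 13.3578 19.9770 25.9998] v=[4.1165 -2.9818 -0.1818 -0.0019]
Step 4: x=[6.3501 13.0250 19.9350 25.9987] v=[4.7603 -3.3276 -0.4204 -0.0110]
Step 5: x=[6.8391 12.7016 19.8591 25.9951] v=[4.8902 -3.2336 -0.7589 -0.0365]
Step 6: x=[7.2891 12.4300 19.7424 25.9860] v=[4.4996 -2.7156 -1.1675 -0.0909]
Step 7: x=[7.6531 12.2453 19.5829 25.9672] v=[3.6403 -1.8470 -1.5950 -0.1883]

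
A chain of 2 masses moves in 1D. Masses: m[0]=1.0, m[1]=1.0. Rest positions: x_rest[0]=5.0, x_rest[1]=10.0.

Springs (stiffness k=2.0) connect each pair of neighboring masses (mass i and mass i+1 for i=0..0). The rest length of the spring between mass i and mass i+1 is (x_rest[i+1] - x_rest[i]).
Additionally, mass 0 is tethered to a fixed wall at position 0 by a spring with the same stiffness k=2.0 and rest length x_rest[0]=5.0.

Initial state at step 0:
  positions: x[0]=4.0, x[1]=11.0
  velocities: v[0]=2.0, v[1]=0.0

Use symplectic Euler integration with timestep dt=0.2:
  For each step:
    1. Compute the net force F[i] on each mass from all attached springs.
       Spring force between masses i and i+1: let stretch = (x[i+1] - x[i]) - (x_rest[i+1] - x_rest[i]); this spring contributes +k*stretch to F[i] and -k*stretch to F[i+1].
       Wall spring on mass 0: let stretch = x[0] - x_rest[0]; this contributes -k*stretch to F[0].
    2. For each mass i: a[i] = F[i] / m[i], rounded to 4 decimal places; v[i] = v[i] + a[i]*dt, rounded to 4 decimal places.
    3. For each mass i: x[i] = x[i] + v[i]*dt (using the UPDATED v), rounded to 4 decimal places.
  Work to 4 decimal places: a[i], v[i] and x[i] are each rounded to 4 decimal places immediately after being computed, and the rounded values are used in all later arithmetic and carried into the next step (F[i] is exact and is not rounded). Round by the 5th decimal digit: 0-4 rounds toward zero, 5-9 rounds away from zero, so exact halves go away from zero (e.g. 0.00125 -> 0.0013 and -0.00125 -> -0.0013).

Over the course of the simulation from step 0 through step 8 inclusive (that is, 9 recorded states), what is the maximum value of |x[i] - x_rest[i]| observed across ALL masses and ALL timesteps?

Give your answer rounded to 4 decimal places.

Step 0: x=[4.0000 11.0000] v=[2.0000 0.0000]
Step 1: x=[4.6400 10.8400] v=[3.2000 -0.8000]
Step 2: x=[5.4048 10.5840] v=[3.8240 -1.2800]
Step 3: x=[6.1516 10.3137] v=[3.7338 -1.3517]
Step 4: x=[6.7392 10.1104] v=[2.9380 -1.0165]
Step 5: x=[7.0574 10.0374] v=[1.5908 -0.3650]
Step 6: x=[7.0494 10.1260] v=[-0.0402 0.4430]
Step 7: x=[6.7235 10.3685] v=[-1.6293 1.2124]
Step 8: x=[6.1514 10.7194] v=[-2.8607 1.7544]
Max displacement = 2.0574

Answer: 2.0574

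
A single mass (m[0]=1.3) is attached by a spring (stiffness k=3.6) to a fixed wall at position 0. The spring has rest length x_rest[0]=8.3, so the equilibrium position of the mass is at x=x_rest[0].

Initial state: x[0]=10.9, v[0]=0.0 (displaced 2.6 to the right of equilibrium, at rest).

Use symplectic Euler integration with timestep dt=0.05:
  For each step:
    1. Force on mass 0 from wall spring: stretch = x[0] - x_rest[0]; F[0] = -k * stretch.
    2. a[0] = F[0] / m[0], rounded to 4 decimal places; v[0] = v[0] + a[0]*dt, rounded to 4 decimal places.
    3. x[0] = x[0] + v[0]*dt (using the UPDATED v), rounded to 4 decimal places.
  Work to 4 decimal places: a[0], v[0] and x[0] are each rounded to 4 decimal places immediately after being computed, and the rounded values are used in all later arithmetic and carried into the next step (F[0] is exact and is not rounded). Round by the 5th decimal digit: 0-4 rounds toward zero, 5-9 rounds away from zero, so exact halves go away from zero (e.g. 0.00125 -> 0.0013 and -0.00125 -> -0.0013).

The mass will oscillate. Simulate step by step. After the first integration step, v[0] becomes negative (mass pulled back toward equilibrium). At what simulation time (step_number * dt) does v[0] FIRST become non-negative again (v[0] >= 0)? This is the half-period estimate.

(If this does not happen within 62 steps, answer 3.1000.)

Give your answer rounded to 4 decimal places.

Answer: 1.9000

Derivation:
Step 0: x=[10.9000] v=[0.0000]
Step 1: x=[10.8820] v=[-0.3600]
Step 2: x=[10.8461] v=[-0.7175]
Step 3: x=[10.7926] v=[-1.0700]
Step 4: x=[10.7218] v=[-1.4151]
Step 5: x=[10.6343] v=[-1.7504]
Step 6: x=[10.5306] v=[-2.0736]
Step 7: x=[10.4115] v=[-2.3825]
Step 8: x=[10.2778] v=[-2.6749]
Step 9: x=[10.1304] v=[-2.9488]
Step 10: x=[9.9703] v=[-3.2022]
Step 11: x=[9.7986] v=[-3.4335]
Step 12: x=[9.6166] v=[-3.6410]
Step 13: x=[9.4254] v=[-3.8233]
Step 14: x=[9.2264] v=[-3.9791]
Step 15: x=[9.0210] v=[-4.1074]
Step 16: x=[8.8106] v=[-4.2072]
Step 17: x=[8.5967] v=[-4.2779]
Step 18: x=[8.3808] v=[-4.3190]
Step 19: x=[8.1643] v=[-4.3302]
Step 20: x=[7.9487] v=[-4.3114]
Step 21: x=[7.7356] v=[-4.2628]
Step 22: x=[7.5264] v=[-4.1847]
Step 23: x=[7.3225] v=[-4.0776]
Step 24: x=[7.1254] v=[-3.9423]
Step 25: x=[6.9364] v=[-3.7797]
Step 26: x=[6.7569] v=[-3.5909]
Step 27: x=[6.5880] v=[-3.3772]
Step 28: x=[6.4310] v=[-3.1402]
Step 29: x=[6.2869] v=[-2.8814]
Step 30: x=[6.1568] v=[-2.6027]
Step 31: x=[6.0415] v=[-2.3060]
Step 32: x=[5.9418] v=[-1.9933]
Step 33: x=[5.8585] v=[-1.6668]
Step 34: x=[5.7921] v=[-1.3287]
Step 35: x=[5.7430] v=[-0.9815]
Step 36: x=[5.7116] v=[-0.6275]
Step 37: x=[5.6981] v=[-0.2691]
Step 38: x=[5.7027] v=[0.0912]
First v>=0 after going negative at step 38, time=1.9000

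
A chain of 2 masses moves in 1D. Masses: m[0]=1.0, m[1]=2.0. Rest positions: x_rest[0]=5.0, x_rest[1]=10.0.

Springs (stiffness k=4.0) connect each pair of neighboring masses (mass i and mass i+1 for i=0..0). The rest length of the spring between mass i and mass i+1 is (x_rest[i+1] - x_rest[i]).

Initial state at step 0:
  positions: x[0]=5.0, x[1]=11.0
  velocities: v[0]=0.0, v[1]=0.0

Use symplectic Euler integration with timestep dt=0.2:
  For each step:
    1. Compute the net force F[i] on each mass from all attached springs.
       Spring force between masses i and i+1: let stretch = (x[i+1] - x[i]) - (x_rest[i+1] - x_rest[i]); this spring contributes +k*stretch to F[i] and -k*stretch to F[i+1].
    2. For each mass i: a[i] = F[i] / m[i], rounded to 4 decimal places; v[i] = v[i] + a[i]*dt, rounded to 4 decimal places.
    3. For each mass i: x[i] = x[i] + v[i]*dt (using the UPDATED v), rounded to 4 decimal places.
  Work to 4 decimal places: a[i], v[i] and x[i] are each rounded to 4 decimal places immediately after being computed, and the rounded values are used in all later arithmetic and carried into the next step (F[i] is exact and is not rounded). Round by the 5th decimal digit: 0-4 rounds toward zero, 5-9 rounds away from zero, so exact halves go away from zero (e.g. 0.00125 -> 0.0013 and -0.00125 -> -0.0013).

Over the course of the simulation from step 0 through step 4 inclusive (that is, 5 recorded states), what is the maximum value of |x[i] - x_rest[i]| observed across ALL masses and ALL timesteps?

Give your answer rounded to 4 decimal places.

Answer: 1.0863

Derivation:
Step 0: x=[5.0000 11.0000] v=[0.0000 0.0000]
Step 1: x=[5.1600 10.9200] v=[0.8000 -0.4000]
Step 2: x=[5.4416 10.7792] v=[1.4080 -0.7040]
Step 3: x=[5.7772 10.6114] v=[1.6781 -0.8390]
Step 4: x=[6.0863 10.4569] v=[1.5455 -0.7727]
Max displacement = 1.0863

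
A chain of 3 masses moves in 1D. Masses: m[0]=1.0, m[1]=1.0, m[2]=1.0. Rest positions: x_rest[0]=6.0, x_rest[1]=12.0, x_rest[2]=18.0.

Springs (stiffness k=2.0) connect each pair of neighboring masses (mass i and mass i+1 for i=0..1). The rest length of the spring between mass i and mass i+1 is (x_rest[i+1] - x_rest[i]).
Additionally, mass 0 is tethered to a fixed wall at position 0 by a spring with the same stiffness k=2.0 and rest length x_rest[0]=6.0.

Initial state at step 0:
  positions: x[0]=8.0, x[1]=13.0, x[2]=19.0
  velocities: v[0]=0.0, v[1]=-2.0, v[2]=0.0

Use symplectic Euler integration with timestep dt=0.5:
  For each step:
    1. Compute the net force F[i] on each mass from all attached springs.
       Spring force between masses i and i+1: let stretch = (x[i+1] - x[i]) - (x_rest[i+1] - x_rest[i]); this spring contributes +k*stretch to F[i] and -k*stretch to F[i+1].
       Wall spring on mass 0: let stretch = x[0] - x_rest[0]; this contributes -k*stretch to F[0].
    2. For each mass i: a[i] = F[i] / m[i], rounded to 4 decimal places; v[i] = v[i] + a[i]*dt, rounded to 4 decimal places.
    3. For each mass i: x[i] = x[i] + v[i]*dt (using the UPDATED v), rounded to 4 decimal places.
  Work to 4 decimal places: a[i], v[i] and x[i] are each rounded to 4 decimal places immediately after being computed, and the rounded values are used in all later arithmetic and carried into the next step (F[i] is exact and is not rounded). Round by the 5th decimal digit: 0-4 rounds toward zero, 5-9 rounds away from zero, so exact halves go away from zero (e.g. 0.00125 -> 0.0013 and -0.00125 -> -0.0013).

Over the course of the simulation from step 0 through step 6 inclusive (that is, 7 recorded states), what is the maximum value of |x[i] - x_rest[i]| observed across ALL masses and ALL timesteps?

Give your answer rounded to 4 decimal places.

Answer: 3.0156

Derivation:
Step 0: x=[8.0000 13.0000 19.0000] v=[0.0000 -2.0000 0.0000]
Step 1: x=[6.5000 12.5000 19.0000] v=[-3.0000 -1.0000 0.0000]
Step 2: x=[4.7500 12.2500 18.7500] v=[-3.5000 -0.5000 -0.5000]
Step 3: x=[4.3750 11.5000 18.2500] v=[-0.7500 -1.5000 -1.0000]
Step 4: x=[5.3750 10.5625 17.3750] v=[2.0000 -1.8750 -1.7500]
Step 5: x=[6.2813 10.4375 16.0938] v=[1.8125 -0.2500 -2.5625]
Step 6: x=[6.1250 11.0626 14.9844] v=[-0.3126 1.2501 -2.2188]
Max displacement = 3.0156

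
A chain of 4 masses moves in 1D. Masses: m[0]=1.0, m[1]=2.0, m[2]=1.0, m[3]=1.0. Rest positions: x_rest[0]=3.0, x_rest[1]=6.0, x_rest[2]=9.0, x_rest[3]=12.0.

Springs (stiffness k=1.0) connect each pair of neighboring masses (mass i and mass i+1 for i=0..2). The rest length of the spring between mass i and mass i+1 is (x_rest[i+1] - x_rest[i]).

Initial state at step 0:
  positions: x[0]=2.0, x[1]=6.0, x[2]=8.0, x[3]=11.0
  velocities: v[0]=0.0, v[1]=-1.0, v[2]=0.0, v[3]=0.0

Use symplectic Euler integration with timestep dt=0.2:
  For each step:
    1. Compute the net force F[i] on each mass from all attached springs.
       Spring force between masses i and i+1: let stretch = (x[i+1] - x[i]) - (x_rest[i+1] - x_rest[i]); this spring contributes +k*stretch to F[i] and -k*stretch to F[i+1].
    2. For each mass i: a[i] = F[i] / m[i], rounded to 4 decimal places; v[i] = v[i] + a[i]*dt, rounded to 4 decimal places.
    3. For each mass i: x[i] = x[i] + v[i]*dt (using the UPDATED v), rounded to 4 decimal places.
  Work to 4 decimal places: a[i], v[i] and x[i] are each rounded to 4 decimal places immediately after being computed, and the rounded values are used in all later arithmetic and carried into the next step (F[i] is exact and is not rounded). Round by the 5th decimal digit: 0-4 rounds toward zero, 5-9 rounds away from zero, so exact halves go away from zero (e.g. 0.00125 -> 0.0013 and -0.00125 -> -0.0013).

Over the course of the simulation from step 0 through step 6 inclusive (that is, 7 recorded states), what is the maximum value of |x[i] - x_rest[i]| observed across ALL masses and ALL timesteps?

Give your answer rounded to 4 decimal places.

Step 0: x=[2.0000 6.0000 8.0000 11.0000] v=[0.0000 -1.0000 0.0000 0.0000]
Step 1: x=[2.0400 5.7600 8.0400 11.0000] v=[0.2000 -1.2000 0.2000 0.0000]
Step 2: x=[2.1088 5.4912 8.1072 11.0016] v=[0.3440 -1.3440 0.3360 0.0080]
Step 3: x=[2.1929 5.2071 8.1855 11.0074] v=[0.4205 -1.4206 0.3917 0.0291]
Step 4: x=[2.2776 4.9223 8.2576 11.0203] v=[0.4233 -1.4242 0.3604 0.0647]
Step 5: x=[2.3480 4.6513 8.3068 11.0427] v=[0.3522 -1.3551 0.2459 0.1122]
Step 6: x=[2.3906 4.4073 8.3192 11.0757] v=[0.2129 -1.2199 0.0620 0.1650]
Max displacement = 1.5927

Answer: 1.5927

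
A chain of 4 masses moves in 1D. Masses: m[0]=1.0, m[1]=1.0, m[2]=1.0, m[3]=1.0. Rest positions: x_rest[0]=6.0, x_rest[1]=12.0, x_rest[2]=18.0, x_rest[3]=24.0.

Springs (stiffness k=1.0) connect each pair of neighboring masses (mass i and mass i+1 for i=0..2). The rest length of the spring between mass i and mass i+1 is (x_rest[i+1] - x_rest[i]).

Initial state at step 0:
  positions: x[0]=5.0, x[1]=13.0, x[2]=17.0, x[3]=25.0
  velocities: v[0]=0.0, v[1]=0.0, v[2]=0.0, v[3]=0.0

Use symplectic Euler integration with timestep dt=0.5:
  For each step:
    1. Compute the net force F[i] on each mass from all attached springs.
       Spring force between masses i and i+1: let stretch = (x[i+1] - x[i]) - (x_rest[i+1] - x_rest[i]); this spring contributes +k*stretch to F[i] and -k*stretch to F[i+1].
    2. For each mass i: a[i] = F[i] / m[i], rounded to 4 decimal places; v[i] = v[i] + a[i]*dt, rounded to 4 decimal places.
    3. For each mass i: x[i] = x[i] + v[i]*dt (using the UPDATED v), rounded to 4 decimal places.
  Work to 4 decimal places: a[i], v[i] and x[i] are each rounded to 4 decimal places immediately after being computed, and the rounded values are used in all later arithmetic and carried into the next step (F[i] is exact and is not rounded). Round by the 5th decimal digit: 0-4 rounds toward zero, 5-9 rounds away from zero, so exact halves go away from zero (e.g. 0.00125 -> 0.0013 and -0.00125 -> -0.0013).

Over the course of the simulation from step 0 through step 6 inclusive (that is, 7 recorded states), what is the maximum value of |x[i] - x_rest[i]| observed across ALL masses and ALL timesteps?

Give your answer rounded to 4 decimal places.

Step 0: x=[5.0000 13.0000 17.0000 25.0000] v=[0.0000 0.0000 0.0000 0.0000]
Step 1: x=[5.5000 12.0000 18.0000 24.5000] v=[1.0000 -2.0000 2.0000 -1.0000]
Step 2: x=[6.1250 10.8750 19.1250 23.8750] v=[1.2500 -2.2500 2.2500 -1.2500]
Step 3: x=[6.4375 10.6250 19.3750 23.5625] v=[0.6250 -0.5000 0.5000 -0.6250]
Step 4: x=[6.2969 11.5157 18.4844 23.7032] v=[-0.2813 1.7813 -1.7813 0.2813]
Step 5: x=[5.9610 12.8439 17.1563 24.0392] v=[-0.6719 2.6563 -2.6563 0.6719]
Step 6: x=[5.8458 13.5295 16.4708 24.1545] v=[-0.2305 1.3711 -1.3711 0.2305]
Max displacement = 1.5295

Answer: 1.5295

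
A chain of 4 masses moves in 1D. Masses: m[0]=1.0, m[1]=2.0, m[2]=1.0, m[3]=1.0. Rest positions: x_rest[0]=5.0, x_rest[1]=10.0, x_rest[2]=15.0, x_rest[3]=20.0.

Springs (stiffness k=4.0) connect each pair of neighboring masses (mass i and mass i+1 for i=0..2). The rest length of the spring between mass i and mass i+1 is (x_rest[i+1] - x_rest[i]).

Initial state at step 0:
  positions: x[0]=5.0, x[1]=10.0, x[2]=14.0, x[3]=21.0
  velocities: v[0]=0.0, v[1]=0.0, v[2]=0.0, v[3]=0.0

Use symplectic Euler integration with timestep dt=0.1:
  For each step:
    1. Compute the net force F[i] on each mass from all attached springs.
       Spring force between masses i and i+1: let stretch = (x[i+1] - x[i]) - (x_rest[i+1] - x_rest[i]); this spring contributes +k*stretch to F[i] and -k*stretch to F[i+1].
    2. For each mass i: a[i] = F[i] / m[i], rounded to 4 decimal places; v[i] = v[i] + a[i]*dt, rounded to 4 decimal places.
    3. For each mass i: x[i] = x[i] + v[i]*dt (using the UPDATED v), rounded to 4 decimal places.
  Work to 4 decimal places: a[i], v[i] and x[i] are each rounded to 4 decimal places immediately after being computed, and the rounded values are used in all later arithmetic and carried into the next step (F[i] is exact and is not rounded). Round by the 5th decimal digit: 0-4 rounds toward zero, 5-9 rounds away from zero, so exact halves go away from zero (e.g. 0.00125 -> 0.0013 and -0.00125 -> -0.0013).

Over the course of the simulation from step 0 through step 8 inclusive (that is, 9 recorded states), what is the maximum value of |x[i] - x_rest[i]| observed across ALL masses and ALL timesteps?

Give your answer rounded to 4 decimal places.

Step 0: x=[5.0000 10.0000 14.0000 21.0000] v=[0.0000 0.0000 0.0000 0.0000]
Step 1: x=[5.0000 9.9800 14.1200 20.9200] v=[0.0000 -0.2000 1.2000 -0.8000]
Step 2: x=[4.9992 9.9432 14.3464 20.7680] v=[-0.0080 -0.3680 2.2640 -1.5200]
Step 3: x=[4.9962 9.8956 14.6535 20.5591] v=[-0.0304 -0.4762 3.0714 -2.0886]
Step 4: x=[4.9891 9.8452 15.0066 20.3140] v=[-0.0706 -0.5045 3.5305 -2.4508]
Step 5: x=[4.9763 9.8009 15.3655 20.0566] v=[-0.1282 -0.4434 3.5889 -2.5738]
Step 6: x=[4.9565 9.7714 15.6895 19.8116] v=[-0.1984 -0.2954 3.2395 -2.4502]
Step 7: x=[4.9293 9.7639 15.9416 19.6017] v=[-0.2724 -0.0748 2.5211 -2.0990]
Step 8: x=[4.8954 9.7833 16.0930 19.4454] v=[-0.3386 0.1938 1.5141 -1.5630]
Max displacement = 1.0930

Answer: 1.0930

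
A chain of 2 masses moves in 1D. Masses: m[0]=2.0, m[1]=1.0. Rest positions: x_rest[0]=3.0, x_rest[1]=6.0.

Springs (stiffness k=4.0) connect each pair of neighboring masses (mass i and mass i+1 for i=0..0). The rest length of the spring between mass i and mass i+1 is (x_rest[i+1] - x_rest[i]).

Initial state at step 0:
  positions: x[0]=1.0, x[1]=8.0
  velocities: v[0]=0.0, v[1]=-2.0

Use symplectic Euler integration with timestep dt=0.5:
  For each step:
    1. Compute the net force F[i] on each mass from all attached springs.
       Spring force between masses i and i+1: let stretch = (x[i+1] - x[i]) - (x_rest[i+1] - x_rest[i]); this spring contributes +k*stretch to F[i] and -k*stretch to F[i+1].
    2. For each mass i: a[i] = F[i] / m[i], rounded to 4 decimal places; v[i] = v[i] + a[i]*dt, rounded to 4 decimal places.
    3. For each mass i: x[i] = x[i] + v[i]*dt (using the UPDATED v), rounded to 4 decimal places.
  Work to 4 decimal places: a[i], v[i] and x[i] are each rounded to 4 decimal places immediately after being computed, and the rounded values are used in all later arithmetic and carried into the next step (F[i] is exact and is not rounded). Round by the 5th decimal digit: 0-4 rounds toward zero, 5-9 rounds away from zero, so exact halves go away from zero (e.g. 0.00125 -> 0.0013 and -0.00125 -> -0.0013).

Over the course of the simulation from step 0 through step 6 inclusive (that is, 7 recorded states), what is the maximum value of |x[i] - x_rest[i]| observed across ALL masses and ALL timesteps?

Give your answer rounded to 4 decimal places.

Answer: 5.5625

Derivation:
Step 0: x=[1.0000 8.0000] v=[0.0000 -2.0000]
Step 1: x=[3.0000 3.0000] v=[4.0000 -10.0000]
Step 2: x=[3.5000 1.0000] v=[1.0000 -4.0000]
Step 3: x=[1.2500 4.5000] v=[-4.5000 7.0000]
Step 4: x=[-0.8750 7.7500] v=[-4.2500 6.5000]
Step 5: x=[-0.1875 5.3750] v=[1.3750 -4.7500]
Step 6: x=[1.7813 0.4375] v=[3.9375 -9.8750]
Max displacement = 5.5625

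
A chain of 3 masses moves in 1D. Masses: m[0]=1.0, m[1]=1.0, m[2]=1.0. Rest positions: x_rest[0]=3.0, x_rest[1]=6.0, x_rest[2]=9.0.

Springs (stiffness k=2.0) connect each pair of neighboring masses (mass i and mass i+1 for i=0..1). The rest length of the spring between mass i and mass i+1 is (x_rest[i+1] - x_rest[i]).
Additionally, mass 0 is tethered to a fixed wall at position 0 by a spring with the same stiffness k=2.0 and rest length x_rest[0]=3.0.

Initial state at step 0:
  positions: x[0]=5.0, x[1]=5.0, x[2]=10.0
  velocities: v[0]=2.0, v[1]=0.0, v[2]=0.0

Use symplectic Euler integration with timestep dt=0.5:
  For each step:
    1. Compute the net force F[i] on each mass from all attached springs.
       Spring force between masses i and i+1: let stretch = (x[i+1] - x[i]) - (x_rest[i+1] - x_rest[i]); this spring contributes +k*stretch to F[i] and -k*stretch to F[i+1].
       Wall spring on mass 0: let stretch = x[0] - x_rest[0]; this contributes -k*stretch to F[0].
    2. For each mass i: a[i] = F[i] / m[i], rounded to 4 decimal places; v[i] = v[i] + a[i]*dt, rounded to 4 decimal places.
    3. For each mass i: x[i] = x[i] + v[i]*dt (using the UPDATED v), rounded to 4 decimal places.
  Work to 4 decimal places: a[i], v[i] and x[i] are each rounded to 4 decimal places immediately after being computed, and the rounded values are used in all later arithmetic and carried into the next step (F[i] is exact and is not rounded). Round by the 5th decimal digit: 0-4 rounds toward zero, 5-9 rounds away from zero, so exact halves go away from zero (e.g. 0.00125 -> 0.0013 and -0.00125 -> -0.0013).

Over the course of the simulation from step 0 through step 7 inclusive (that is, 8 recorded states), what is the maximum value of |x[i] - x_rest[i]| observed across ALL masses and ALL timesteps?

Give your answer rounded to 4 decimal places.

Step 0: x=[5.0000 5.0000 10.0000] v=[2.0000 0.0000 0.0000]
Step 1: x=[3.5000 7.5000 9.0000] v=[-3.0000 5.0000 -2.0000]
Step 2: x=[2.2500 8.7500 8.7500] v=[-2.5000 2.5000 -0.5000]
Step 3: x=[3.1250 6.7500 10.0000] v=[1.7500 -4.0000 2.5000]
Step 4: x=[4.2500 4.5625 11.1250] v=[2.2500 -4.3750 2.2500]
Step 5: x=[3.4063 5.5000 10.4688] v=[-1.6875 1.8750 -1.3125]
Step 6: x=[1.9063 7.8751 8.8282] v=[-3.0001 4.7501 -3.2813]
Step 7: x=[2.4375 7.7423 8.2110] v=[1.0624 -0.2656 -1.2344]
Max displacement = 2.7500

Answer: 2.7500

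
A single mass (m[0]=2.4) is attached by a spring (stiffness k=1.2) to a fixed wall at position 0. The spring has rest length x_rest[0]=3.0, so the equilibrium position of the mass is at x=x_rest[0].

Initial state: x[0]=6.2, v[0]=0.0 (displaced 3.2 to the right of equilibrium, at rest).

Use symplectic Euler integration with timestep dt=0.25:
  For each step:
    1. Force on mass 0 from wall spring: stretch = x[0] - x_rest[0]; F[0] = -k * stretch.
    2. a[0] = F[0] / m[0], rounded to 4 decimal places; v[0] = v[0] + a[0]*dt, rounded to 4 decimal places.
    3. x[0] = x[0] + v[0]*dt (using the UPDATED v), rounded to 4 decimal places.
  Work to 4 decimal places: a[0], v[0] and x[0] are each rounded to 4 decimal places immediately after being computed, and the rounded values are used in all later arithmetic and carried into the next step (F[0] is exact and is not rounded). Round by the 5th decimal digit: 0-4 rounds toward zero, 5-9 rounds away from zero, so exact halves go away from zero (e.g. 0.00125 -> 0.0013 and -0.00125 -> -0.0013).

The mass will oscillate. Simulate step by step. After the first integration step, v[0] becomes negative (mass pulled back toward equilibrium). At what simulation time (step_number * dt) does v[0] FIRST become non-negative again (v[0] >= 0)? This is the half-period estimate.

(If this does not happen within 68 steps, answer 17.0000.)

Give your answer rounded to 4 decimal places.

Step 0: x=[6.2000] v=[0.0000]
Step 1: x=[6.1000] v=[-0.4000]
Step 2: x=[5.9031] v=[-0.7875]
Step 3: x=[5.6155] v=[-1.1504]
Step 4: x=[5.2462] v=[-1.4774]
Step 5: x=[4.8067] v=[-1.7582]
Step 6: x=[4.3107] v=[-1.9841]
Step 7: x=[3.7737] v=[-2.1480]
Step 8: x=[3.2125] v=[-2.2447]
Step 9: x=[2.6447] v=[-2.2713]
Step 10: x=[2.0880] v=[-2.2269]
Step 11: x=[1.5598] v=[-2.1129]
Step 12: x=[1.0766] v=[-1.9329]
Step 13: x=[0.6535] v=[-1.6925]
Step 14: x=[0.3037] v=[-1.3992]
Step 15: x=[0.0382] v=[-1.0622]
Step 16: x=[-0.1348] v=[-0.6920]
Step 17: x=[-0.2099] v=[-0.3002]
Step 18: x=[-0.1846] v=[0.1011]
First v>=0 after going negative at step 18, time=4.5000

Answer: 4.5000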